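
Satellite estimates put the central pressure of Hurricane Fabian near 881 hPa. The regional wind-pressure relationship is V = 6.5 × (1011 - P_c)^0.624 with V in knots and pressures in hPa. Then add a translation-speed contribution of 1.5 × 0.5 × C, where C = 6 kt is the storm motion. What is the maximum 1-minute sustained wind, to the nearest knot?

ΔP = 1011 − 881 = 130 hPa.
130^0.624 ≈ 20.850.
V ≈ 6.5 × 20.850 ≈ 135.5 kt.
Translation term: 1.5 × 0.5 × 6 = 4.5 kt.
Corrected V ≈ 140 kt → 140 kt.

140 kt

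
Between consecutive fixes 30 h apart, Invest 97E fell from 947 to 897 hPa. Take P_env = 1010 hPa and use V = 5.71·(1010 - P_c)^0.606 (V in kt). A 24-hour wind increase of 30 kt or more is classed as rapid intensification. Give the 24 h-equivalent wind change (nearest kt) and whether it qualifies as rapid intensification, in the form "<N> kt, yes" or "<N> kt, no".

V₁: ΔP = 63, V ≈ 5.71 × 63^0.606 ≈ 70.31 kt.
V₂: ΔP = 113, V ≈ 5.71 × 113^0.606 ≈ 100.18 kt.
ΔV over 30 h = 29.87 kt → 24 h equivalent = 29.87 × 24/30 ≈ 23.90 kt.
24 kt < 30 kt ⇒ not rapid intensification.

24 kt, no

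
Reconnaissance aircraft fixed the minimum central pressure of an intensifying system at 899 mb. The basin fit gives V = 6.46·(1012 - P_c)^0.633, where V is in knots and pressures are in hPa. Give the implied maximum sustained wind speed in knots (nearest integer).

129 kt

ΔP = 1012 − 899 = 113 mb.
113^0.633 ≈ 19.934.
V ≈ 6.46 × 19.934 ≈ 128.8 kt.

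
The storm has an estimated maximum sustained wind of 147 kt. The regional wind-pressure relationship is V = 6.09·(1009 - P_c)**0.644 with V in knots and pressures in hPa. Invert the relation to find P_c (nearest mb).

ΔP = (V / 6.09)^(1/0.644) = (147/6.09)^1.553.
147/6.09 = 24.138; 24.138^1.553 ≈ 140.30 mb.
P_c = 1009 − 140.30 = 868.70 ≈ 869 mb.

869 mb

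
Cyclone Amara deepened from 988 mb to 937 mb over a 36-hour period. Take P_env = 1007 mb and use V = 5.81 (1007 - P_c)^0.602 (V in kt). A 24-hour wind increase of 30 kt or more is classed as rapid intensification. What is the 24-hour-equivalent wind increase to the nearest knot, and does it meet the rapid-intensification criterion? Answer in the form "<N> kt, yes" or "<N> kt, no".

27 kt, no

V₁: ΔP = 19, V ≈ 5.81 × 19^0.602 ≈ 34.20 kt.
V₂: ΔP = 70, V ≈ 5.81 × 70^0.602 ≈ 74.98 kt.
ΔV over 36 h = 40.78 kt → 24 h equivalent = 40.78 × 24/36 ≈ 27.19 kt.
27 kt < 30 kt ⇒ not rapid intensification.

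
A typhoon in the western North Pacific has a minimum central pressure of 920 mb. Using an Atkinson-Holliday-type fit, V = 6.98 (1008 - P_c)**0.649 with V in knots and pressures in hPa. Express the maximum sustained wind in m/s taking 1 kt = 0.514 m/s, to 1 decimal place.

ΔP = 1008 − 920 = 88 mb.
V ≈ 6.98 × 88^0.649 = 6.98 × 18.280 ≈ 127.592 kt.
127.592 × 0.514 ≈ 65.58 m/s → 65.6 m/s.

65.6 m/s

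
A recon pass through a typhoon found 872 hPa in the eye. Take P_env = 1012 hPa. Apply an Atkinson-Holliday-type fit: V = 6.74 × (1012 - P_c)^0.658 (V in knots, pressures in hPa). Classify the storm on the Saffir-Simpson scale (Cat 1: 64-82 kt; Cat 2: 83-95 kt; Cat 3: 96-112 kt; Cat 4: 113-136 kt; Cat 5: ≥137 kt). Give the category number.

ΔP = 1012 − 872 = 140 hPa.
V ≈ 6.74 × 140^0.658 = 6.74 × 25.83 ≈ 174 kt.
174 kt falls in the Category 5 band.

5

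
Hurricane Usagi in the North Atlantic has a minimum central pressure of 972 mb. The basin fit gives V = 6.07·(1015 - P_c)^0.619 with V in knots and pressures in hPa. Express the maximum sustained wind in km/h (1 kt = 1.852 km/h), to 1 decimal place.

ΔP = 1015 − 972 = 43 mb.
V ≈ 6.07 × 43^0.619 = 6.07 × 10.259 ≈ 62.274 kt.
62.274 × 1.852 ≈ 115.33 km/h → 115.3 km/h.

115.3 km/h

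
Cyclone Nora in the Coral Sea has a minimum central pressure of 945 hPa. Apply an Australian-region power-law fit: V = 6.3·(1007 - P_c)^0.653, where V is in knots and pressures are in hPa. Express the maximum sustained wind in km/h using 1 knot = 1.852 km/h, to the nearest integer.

ΔP = 1007 − 945 = 62 hPa.
V ≈ 6.3 × 62^0.653 = 6.3 × 14.806 ≈ 93.277 kt.
93.277 × 1.852 ≈ 172.75 km/h → 173 km/h.

173 km/h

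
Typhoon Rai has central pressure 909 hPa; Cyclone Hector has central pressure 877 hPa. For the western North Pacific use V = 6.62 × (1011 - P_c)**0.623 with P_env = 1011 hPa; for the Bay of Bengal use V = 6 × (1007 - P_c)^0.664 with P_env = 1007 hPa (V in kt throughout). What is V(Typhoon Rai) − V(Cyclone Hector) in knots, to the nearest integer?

-34 kt

Typhoon Rai: ΔP = 102; V ≈ 6.62 × 102^0.623 ≈ 118.09 kt.
Cyclone Hector: ΔP = 130; V ≈ 6 × 130^0.664 ≈ 151.99 kt.
Difference ≈ 118.09 − 151.99 = -33.90 → -34 kt.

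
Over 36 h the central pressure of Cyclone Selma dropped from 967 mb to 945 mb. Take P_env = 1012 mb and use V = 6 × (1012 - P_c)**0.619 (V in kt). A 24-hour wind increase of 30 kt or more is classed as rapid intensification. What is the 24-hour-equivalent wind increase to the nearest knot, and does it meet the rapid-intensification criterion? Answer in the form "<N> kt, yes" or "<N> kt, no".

V₁: ΔP = 45, V ≈ 6 × 45^0.619 ≈ 63.31 kt.
V₂: ΔP = 67, V ≈ 6 × 67^0.619 ≈ 81.00 kt.
ΔV over 36 h = 17.69 kt → 24 h equivalent = 17.69 × 24/36 ≈ 11.79 kt.
12 kt < 30 kt ⇒ not rapid intensification.

12 kt, no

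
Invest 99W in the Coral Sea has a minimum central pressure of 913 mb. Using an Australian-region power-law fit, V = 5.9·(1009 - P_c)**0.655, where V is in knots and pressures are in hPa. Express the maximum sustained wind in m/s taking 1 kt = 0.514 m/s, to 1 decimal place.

60.3 m/s

ΔP = 1009 − 913 = 96 mb.
V ≈ 5.9 × 96^0.655 = 5.9 × 19.879 ≈ 117.284 kt.
117.284 × 0.514 ≈ 60.28 m/s → 60.3 m/s.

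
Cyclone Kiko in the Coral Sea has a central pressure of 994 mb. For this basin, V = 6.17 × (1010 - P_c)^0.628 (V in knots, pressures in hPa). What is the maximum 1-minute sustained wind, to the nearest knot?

35 kt

ΔP = 1010 − 994 = 16 mb.
16^0.628 ≈ 5.704.
V ≈ 6.17 × 5.704 ≈ 35.2 kt.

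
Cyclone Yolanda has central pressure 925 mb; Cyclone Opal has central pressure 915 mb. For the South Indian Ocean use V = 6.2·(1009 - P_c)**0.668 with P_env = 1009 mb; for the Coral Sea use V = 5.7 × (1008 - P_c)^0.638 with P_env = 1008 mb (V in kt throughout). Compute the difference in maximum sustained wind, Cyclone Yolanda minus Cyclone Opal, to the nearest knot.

17 kt

Cyclone Yolanda: ΔP = 84; V ≈ 6.2 × 84^0.668 ≈ 119.62 kt.
Cyclone Opal: ΔP = 93; V ≈ 5.7 × 93^0.638 ≈ 102.75 kt.
Difference ≈ 119.62 − 102.75 = 16.87 → 17 kt.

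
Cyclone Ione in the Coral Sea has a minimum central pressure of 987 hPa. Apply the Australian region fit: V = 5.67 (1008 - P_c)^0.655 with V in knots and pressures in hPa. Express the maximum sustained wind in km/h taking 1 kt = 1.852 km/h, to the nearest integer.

77 km/h

ΔP = 1008 − 987 = 21 hPa.
V ≈ 5.67 × 21^0.655 = 5.67 × 7.346 ≈ 41.652 kt.
41.652 × 1.852 ≈ 77.14 km/h → 77 km/h.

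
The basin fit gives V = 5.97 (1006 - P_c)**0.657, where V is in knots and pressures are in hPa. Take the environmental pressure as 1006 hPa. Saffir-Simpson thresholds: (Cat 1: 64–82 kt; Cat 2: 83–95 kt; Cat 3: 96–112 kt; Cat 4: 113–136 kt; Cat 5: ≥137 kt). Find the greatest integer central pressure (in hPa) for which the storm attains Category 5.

Category 5 begins at V = 137 kt.
Required ΔP = (137/5.97)^(1/0.657) = 22.948^1.522 ≈ 117.80 hPa.
P_c ≤ 1006 − 117.80 = 888.20, so the highest integer P_c is 888 hPa.

888 hPa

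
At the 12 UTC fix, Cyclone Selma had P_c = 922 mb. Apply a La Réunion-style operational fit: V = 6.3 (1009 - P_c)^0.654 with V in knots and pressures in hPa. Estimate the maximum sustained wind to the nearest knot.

117 kt

ΔP = 1009 − 922 = 87 mb.
87^0.654 ≈ 18.554.
V ≈ 6.3 × 18.554 ≈ 116.9 kt.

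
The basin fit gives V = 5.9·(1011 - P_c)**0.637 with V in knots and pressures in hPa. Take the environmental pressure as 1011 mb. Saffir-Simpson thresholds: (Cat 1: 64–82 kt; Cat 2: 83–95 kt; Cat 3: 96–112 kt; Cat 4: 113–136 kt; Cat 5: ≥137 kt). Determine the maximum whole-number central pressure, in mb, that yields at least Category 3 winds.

931 mb

Category 3 begins at V = 96 kt.
Required ΔP = (96/5.9)^(1/0.637) = 16.271^1.570 ≈ 79.75 mb.
P_c ≤ 1011 − 79.75 = 931.25, so the highest integer P_c is 931 mb.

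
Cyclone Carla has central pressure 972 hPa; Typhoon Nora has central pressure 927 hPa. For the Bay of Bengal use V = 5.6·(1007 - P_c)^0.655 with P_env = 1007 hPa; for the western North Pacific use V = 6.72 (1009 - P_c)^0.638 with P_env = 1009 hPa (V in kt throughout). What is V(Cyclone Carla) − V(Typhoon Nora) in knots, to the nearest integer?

Cyclone Carla: ΔP = 35; V ≈ 5.6 × 35^0.655 ≈ 57.48 kt.
Typhoon Nora: ΔP = 82; V ≈ 6.72 × 82^0.638 ≈ 111.78 kt.
Difference ≈ 57.48 − 111.78 = -54.30 → -54 kt.

-54 kt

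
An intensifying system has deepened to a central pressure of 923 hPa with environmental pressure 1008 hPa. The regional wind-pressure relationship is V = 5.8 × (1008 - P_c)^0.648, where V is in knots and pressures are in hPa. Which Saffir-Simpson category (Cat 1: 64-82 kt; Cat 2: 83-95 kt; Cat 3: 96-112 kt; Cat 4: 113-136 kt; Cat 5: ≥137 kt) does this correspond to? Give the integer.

3

ΔP = 1008 − 923 = 85 hPa.
V ≈ 5.8 × 85^0.648 = 5.8 × 17.79 ≈ 103 kt.
103 kt falls in the Category 3 band.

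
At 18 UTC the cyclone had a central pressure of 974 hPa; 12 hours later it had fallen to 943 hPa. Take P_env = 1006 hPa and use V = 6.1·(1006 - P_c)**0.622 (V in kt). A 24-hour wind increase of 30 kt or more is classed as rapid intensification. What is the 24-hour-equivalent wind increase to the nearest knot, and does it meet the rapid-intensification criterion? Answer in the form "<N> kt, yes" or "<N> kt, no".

55 kt, yes

V₁: ΔP = 32, V ≈ 6.1 × 32^0.622 ≈ 52.67 kt.
V₂: ΔP = 63, V ≈ 6.1 × 63^0.622 ≈ 80.26 kt.
ΔV over 12 h = 27.59 kt → 24 h equivalent = 27.59 × 24/12 ≈ 55.18 kt.
55 kt ≥ 30 kt ⇒ rapid intensification.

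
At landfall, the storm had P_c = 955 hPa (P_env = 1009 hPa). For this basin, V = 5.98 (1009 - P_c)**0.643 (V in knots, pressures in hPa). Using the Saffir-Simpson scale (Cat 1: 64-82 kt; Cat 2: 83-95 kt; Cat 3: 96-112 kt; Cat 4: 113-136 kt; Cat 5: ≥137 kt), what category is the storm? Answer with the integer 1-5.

ΔP = 1009 − 955 = 54 hPa.
V ≈ 5.98 × 54^0.643 = 5.98 × 13.00 ≈ 78 kt.
78 kt falls in the Category 1 band.

1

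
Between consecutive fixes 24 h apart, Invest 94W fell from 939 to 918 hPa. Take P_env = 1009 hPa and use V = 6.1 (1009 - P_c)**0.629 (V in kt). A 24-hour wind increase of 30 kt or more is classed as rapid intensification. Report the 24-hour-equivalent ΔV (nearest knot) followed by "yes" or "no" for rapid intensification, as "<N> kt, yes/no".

16 kt, no

V₁: ΔP = 70, V ≈ 6.1 × 70^0.629 ≈ 88.29 kt.
V₂: ΔP = 91, V ≈ 6.1 × 91^0.629 ≈ 104.13 kt.
ΔV over 24 h = 15.84 kt → 24 h equivalent = 15.84 × 24/24 ≈ 15.84 kt.
16 kt < 30 kt ⇒ not rapid intensification.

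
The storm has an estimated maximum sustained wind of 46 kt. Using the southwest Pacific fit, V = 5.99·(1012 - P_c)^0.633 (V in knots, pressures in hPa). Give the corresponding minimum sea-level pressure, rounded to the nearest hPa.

ΔP = (V / 5.99)^(1/0.633) = (46/5.99)^1.580.
46/5.99 = 7.679; 7.679^1.580 ≈ 25.04 hPa.
P_c = 1012 − 25.04 = 986.96 ≈ 987 hPa.

987 hPa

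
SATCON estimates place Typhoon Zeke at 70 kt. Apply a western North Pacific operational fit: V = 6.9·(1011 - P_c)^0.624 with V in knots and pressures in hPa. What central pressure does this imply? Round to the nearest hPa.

ΔP = (V / 6.9)^(1/0.624) = (70/6.9)^1.603.
70/6.9 = 10.145; 10.145^1.603 ≈ 40.98 hPa.
P_c = 1011 − 40.98 = 970.02 ≈ 970 hPa.

970 hPa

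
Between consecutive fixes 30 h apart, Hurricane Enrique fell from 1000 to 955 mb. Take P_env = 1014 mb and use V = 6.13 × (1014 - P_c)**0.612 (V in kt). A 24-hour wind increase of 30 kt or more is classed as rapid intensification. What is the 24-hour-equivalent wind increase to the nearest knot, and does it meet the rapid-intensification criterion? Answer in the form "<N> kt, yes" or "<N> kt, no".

35 kt, yes

V₁: ΔP = 14, V ≈ 6.13 × 14^0.612 ≈ 30.82 kt.
V₂: ΔP = 59, V ≈ 6.13 × 59^0.612 ≈ 74.34 kt.
ΔV over 30 h = 43.52 kt → 24 h equivalent = 43.52 × 24/30 ≈ 34.82 kt.
35 kt ≥ 30 kt ⇒ rapid intensification.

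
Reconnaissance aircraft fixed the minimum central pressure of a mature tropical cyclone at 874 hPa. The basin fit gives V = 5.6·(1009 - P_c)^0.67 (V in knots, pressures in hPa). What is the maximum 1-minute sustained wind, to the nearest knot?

150 kt

ΔP = 1009 − 874 = 135 hPa.
135^0.67 ≈ 26.750.
V ≈ 5.6 × 26.750 ≈ 149.8 kt.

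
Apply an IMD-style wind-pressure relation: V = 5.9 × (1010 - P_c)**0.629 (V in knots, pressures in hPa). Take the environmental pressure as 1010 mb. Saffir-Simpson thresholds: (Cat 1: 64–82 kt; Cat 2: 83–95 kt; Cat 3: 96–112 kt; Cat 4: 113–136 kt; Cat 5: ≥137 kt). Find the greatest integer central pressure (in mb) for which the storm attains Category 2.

Category 2 begins at V = 83 kt.
Required ΔP = (83/5.9)^(1/0.629) = 14.068^1.590 ≈ 66.91 mb.
P_c ≤ 1010 − 66.91 = 943.09, so the highest integer P_c is 943 mb.

943 mb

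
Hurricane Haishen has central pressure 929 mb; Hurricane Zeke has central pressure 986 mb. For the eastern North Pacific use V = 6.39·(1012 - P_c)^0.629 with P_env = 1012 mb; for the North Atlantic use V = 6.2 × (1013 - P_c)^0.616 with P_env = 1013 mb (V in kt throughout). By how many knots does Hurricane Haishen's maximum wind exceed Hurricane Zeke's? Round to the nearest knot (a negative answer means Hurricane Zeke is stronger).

Hurricane Haishen: ΔP = 83; V ≈ 6.39 × 83^0.629 ≈ 102.94 kt.
Hurricane Zeke: ΔP = 27; V ≈ 6.2 × 27^0.616 ≈ 47.22 kt.
Difference ≈ 102.94 − 47.22 = 55.72 → 56 kt.

56 kt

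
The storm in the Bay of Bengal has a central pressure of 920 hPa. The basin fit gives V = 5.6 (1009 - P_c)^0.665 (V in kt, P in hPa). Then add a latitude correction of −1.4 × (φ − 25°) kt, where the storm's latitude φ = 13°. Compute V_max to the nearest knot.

ΔP = 1009 − 920 = 89 hPa.
89^0.665 ≈ 19.785.
V ≈ 5.6 × 19.785 ≈ 110.8 kt.
Latitude correction: −1.4 × (13 − 25) = 16.8 kt.
Corrected V ≈ 127.6 kt → 128 kt.

128 kt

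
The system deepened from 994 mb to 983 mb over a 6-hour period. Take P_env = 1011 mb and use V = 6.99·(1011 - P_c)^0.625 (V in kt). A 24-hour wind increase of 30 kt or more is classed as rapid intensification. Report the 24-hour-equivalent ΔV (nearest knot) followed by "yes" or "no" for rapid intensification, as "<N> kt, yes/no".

60 kt, yes

V₁: ΔP = 17, V ≈ 6.99 × 17^0.625 ≈ 41.07 kt.
V₂: ΔP = 28, V ≈ 6.99 × 28^0.625 ≈ 56.10 kt.
ΔV over 6 h = 15.03 kt → 24 h equivalent = 15.03 × 24/6 ≈ 60.12 kt.
60 kt ≥ 30 kt ⇒ rapid intensification.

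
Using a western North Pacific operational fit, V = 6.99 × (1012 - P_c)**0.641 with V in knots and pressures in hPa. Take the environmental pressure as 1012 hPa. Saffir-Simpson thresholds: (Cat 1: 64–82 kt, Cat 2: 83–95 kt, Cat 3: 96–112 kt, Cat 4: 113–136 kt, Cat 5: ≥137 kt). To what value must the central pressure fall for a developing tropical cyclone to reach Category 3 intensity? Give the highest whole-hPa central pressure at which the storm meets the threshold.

Category 3 begins at V = 96 kt.
Required ΔP = (96/6.99)^(1/0.641) = 13.734^1.560 ≈ 59.57 hPa.
P_c ≤ 1012 − 59.57 = 952.43, so the highest integer P_c is 952 hPa.

952 hPa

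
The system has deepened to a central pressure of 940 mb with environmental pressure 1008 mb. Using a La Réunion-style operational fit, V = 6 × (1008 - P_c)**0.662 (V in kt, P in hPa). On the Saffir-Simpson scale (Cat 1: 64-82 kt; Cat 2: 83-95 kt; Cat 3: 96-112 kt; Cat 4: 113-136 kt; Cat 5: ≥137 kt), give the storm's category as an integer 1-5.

ΔP = 1008 − 940 = 68 mb.
V ≈ 6 × 68^0.662 = 6 × 16.34 ≈ 98 kt.
98 kt falls in the Category 3 band.

3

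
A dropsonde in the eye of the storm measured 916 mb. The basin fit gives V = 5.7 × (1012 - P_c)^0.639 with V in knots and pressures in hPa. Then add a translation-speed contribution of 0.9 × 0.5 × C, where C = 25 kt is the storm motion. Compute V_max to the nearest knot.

ΔP = 1012 − 916 = 96 mb.
96^0.639 ≈ 18.479.
V ≈ 5.7 × 18.479 ≈ 105.3 kt.
Translation term: 0.9 × 0.5 × 25 = 11.25 kt.
Corrected V ≈ 116.55 kt → 117 kt.

117 kt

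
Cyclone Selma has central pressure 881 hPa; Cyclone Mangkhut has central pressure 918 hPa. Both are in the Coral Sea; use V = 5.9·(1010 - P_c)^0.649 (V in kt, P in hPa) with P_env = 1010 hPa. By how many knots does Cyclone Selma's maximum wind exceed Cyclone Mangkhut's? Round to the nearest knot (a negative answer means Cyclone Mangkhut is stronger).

Cyclone Selma: ΔP = 129; V ≈ 5.9 × 129^0.649 ≈ 138.24 kt.
Cyclone Mangkhut: ΔP = 92; V ≈ 5.9 × 92^0.649 ≈ 111.01 kt.
Difference ≈ 138.24 − 111.01 = 27.23 → 27 kt.

27 kt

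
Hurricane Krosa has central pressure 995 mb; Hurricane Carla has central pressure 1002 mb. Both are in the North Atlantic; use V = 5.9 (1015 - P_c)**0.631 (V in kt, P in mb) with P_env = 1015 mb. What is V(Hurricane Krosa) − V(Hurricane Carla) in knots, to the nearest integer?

Hurricane Krosa: ΔP = 20; V ≈ 5.9 × 20^0.631 ≈ 39.07 kt.
Hurricane Carla: ΔP = 13; V ≈ 5.9 × 13^0.631 ≈ 29.77 kt.
Difference ≈ 39.07 − 29.77 = 9.30 → 9 kt.

9 kt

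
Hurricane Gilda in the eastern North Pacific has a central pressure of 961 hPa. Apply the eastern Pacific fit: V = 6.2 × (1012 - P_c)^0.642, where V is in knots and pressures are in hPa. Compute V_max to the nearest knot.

ΔP = 1012 − 961 = 51 hPa.
51^0.642 ≈ 12.481.
V ≈ 6.2 × 12.481 ≈ 77.4 kt.

77 kt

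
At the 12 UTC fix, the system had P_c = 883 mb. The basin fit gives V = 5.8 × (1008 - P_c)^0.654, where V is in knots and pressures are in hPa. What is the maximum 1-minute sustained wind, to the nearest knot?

ΔP = 1008 − 883 = 125 mb.
125^0.654 ≈ 23.517.
V ≈ 5.8 × 23.517 ≈ 136.4 kt.

136 kt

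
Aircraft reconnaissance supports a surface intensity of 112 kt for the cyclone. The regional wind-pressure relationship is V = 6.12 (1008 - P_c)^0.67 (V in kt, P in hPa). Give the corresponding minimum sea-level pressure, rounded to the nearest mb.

ΔP = (V / 6.12)^(1/0.67) = (112/6.12)^1.493.
112/6.12 = 18.301; 18.301^1.493 ≈ 76.61 mb.
P_c = 1008 − 76.61 = 931.39 ≈ 931 mb.

931 mb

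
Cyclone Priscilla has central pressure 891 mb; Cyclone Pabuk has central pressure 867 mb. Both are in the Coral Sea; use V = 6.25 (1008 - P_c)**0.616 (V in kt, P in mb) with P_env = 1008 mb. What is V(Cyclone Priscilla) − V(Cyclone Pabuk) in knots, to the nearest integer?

Cyclone Priscilla: ΔP = 117; V ≈ 6.25 × 117^0.616 ≈ 117.46 kt.
Cyclone Pabuk: ΔP = 141; V ≈ 6.25 × 141^0.616 ≈ 131.76 kt.
Difference ≈ 117.46 − 131.76 = -14.30 → -14 kt.

-14 kt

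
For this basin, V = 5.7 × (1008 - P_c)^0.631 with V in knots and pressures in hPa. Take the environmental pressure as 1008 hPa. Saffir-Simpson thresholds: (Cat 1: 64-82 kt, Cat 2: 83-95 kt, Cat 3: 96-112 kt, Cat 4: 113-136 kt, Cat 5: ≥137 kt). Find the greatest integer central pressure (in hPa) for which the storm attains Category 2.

Category 2 begins at V = 83 kt.
Required ΔP = (83/5.7)^(1/0.631) = 14.561^1.585 ≈ 69.73 hPa.
P_c ≤ 1008 − 69.73 = 938.27, so the highest integer P_c is 938 hPa.

938 hPa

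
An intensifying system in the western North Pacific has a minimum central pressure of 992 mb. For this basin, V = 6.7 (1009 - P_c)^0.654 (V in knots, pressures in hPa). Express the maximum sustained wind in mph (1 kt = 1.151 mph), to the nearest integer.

49 mph

ΔP = 1009 − 992 = 17 mb.
V ≈ 6.7 × 17^0.654 = 6.7 × 6.378 ≈ 42.735 kt.
42.735 × 1.151 ≈ 49.19 mph → 49 mph.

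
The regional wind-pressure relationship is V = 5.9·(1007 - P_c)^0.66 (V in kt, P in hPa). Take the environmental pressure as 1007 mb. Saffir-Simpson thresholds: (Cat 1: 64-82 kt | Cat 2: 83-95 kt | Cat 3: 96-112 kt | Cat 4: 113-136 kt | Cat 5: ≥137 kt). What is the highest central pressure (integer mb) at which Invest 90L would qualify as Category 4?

919 mb

Category 4 begins at V = 113 kt.
Required ΔP = (113/5.9)^(1/0.66) = 19.153^1.515 ≈ 87.65 mb.
P_c ≤ 1007 − 87.65 = 919.35, so the highest integer P_c is 919 mb.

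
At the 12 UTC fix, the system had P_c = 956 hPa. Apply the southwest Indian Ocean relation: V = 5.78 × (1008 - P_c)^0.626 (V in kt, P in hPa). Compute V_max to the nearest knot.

69 kt

ΔP = 1008 − 956 = 52 hPa.
52^0.626 ≈ 11.864.
V ≈ 5.78 × 11.864 ≈ 68.6 kt.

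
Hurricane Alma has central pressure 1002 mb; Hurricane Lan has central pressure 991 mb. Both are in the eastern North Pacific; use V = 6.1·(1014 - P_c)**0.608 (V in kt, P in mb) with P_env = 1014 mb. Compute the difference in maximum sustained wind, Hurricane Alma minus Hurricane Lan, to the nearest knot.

-13 kt

Hurricane Alma: ΔP = 12; V ≈ 6.1 × 12^0.608 ≈ 27.64 kt.
Hurricane Lan: ΔP = 23; V ≈ 6.1 × 23^0.608 ≈ 41.05 kt.
Difference ≈ 27.64 − 41.05 = -13.41 → -13 kt.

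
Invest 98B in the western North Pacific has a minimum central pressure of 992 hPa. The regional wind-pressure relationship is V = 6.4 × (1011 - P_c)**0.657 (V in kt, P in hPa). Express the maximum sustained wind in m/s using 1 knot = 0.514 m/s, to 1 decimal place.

ΔP = 1011 − 992 = 19 hPa.
V ≈ 6.4 × 19^0.657 = 6.4 × 6.921 ≈ 44.292 kt.
44.292 × 0.514 ≈ 22.77 m/s → 22.8 m/s.

22.8 m/s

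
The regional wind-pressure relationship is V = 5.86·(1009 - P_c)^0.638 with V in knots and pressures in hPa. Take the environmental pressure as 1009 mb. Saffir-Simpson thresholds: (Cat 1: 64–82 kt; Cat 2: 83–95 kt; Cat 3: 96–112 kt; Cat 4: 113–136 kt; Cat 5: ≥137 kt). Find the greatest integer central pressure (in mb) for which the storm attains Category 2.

945 mb

Category 2 begins at V = 83 kt.
Required ΔP = (83/5.86)^(1/0.638) = 14.164^1.567 ≈ 63.73 mb.
P_c ≤ 1009 − 63.73 = 945.27, so the highest integer P_c is 945 mb.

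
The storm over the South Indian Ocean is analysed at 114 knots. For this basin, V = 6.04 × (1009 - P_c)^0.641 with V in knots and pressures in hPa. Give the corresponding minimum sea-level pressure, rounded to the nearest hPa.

ΔP = (V / 6.04)^(1/0.641) = (114/6.04)^1.560.
114/6.04 = 18.874; 18.874^1.560 ≈ 97.82 hPa.
P_c = 1009 − 97.82 = 911.18 ≈ 911 hPa.

911 hPa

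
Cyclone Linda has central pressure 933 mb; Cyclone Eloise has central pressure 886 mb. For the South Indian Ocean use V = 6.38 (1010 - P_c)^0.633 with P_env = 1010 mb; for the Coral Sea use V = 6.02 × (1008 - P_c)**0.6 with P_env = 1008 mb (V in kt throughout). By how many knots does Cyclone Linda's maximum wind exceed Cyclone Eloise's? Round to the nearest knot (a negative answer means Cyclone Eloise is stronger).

Cyclone Linda: ΔP = 77; V ≈ 6.38 × 77^0.633 ≈ 99.76 kt.
Cyclone Eloise: ΔP = 122; V ≈ 6.02 × 122^0.6 ≈ 107.50 kt.
Difference ≈ 99.76 − 107.50 = -7.74 → -8 kt.

-8 kt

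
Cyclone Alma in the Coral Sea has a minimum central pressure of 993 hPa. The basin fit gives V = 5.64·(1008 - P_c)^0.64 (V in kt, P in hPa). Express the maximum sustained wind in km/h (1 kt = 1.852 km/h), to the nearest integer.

ΔP = 1008 − 993 = 15 hPa.
V ≈ 5.64 × 15^0.64 = 5.64 × 5.658 ≈ 31.914 kt.
31.914 × 1.852 ≈ 59.10 km/h → 59 km/h.

59 km/h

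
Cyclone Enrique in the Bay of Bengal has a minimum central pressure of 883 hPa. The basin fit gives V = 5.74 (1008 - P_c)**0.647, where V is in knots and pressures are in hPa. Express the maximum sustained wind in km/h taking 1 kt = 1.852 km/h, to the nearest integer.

ΔP = 1008 − 883 = 125 hPa.
V ≈ 5.74 × 125^0.647 = 5.74 × 22.735 ≈ 130.501 kt.
130.501 × 1.852 ≈ 241.69 km/h → 242 km/h.

242 km/h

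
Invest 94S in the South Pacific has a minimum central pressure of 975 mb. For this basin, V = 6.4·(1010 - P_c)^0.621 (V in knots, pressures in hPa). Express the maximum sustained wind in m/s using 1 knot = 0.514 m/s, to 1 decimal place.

29.9 m/s

ΔP = 1010 − 975 = 35 mb.
V ≈ 6.4 × 35^0.621 = 6.4 × 9.096 ≈ 58.217 kt.
58.217 × 0.514 ≈ 29.92 m/s → 29.9 m/s.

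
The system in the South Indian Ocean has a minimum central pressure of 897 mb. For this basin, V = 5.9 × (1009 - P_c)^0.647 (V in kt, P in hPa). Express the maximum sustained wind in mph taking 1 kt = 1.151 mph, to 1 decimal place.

ΔP = 1009 − 897 = 112 mb.
V ≈ 5.9 × 112^0.647 = 5.9 × 21.176 ≈ 124.938 kt.
124.938 × 1.151 ≈ 143.80 mph → 143.8 mph.

143.8 mph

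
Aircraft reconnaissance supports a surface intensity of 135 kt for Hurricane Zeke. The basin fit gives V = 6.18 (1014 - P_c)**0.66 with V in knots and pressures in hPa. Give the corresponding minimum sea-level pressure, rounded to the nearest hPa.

907 hPa

ΔP = (V / 6.18)^(1/0.66) = (135/6.18)^1.515.
135/6.18 = 21.845; 21.845^1.515 ≈ 106.98 hPa.
P_c = 1014 − 106.98 = 907.02 ≈ 907 hPa.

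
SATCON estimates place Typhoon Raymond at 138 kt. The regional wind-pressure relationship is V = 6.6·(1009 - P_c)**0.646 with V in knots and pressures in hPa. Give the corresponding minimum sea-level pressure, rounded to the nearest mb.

ΔP = (V / 6.6)^(1/0.646) = (138/6.6)^1.548.
138/6.6 = 20.909; 20.909^1.548 ≈ 110.63 mb.
P_c = 1009 − 110.63 = 898.37 ≈ 898 mb.

898 mb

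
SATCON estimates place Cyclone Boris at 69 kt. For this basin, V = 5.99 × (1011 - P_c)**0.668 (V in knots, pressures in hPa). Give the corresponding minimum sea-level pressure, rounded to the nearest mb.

972 mb

ΔP = (V / 5.99)^(1/0.668) = (69/5.99)^1.497.
69/5.99 = 11.519; 11.519^1.497 ≈ 38.81 mb.
P_c = 1011 − 38.81 = 972.19 ≈ 972 mb.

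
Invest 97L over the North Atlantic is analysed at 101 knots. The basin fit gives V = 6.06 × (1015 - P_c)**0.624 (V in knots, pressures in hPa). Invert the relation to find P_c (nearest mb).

ΔP = (V / 6.06)^(1/0.624) = (101/6.06)^1.603.
101/6.06 = 16.667; 16.667^1.603 ≈ 90.80 mb.
P_c = 1015 − 90.80 = 924.20 ≈ 924 mb.

924 mb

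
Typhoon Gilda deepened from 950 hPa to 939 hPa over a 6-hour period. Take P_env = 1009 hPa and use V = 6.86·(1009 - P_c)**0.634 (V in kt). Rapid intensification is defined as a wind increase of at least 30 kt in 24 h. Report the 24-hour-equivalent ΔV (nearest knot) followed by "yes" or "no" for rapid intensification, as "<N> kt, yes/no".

V₁: ΔP = 59, V ≈ 6.86 × 59^0.634 ≈ 91.00 kt.
V₂: ΔP = 70, V ≈ 6.86 × 70^0.634 ≈ 101.42 kt.
ΔV over 6 h = 10.42 kt → 24 h equivalent = 10.42 × 24/6 ≈ 41.68 kt.
42 kt ≥ 30 kt ⇒ rapid intensification.

42 kt, yes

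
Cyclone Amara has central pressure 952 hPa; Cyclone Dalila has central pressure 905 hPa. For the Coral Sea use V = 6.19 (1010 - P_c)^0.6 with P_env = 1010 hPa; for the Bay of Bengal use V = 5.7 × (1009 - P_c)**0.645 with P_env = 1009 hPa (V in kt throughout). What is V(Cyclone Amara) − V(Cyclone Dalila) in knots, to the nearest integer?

-43 kt

Cyclone Amara: ΔP = 58; V ≈ 6.19 × 58^0.6 ≈ 70.75 kt.
Cyclone Dalila: ΔP = 104; V ≈ 5.7 × 104^0.645 ≈ 113.99 kt.
Difference ≈ 70.75 − 113.99 = -43.24 → -43 kt.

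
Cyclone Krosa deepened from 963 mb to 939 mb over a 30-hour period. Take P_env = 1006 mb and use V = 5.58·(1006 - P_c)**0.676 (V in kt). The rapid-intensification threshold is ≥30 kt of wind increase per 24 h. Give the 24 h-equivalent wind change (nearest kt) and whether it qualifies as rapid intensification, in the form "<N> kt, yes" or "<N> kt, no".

V₁: ΔP = 43, V ≈ 5.58 × 43^0.676 ≈ 70.93 kt.
V₂: ΔP = 67, V ≈ 5.58 × 67^0.676 ≈ 95.73 kt.
ΔV over 30 h = 24.80 kt → 24 h equivalent = 24.80 × 24/30 ≈ 19.84 kt.
20 kt < 30 kt ⇒ not rapid intensification.

20 kt, no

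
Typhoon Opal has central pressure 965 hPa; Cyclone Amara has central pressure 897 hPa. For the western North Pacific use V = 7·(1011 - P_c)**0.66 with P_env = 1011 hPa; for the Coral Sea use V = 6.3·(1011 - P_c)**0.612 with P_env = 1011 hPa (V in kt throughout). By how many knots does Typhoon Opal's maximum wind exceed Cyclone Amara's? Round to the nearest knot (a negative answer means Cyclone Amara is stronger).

-27 kt

Typhoon Opal: ΔP = 46; V ≈ 7 × 46^0.66 ≈ 87.60 kt.
Cyclone Amara: ΔP = 114; V ≈ 6.3 × 114^0.612 ≈ 114.33 kt.
Difference ≈ 87.60 − 114.33 = -26.73 → -27 kt.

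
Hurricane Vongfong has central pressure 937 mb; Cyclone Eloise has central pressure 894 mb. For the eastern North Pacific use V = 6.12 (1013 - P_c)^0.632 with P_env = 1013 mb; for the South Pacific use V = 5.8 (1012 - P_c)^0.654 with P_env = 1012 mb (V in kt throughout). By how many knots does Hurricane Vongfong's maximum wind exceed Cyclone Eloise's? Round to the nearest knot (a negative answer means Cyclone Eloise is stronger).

-37 kt

Hurricane Vongfong: ΔP = 76; V ≈ 6.12 × 76^0.632 ≈ 94.50 kt.
Cyclone Eloise: ΔP = 118; V ≈ 5.8 × 118^0.654 ≈ 131.35 kt.
Difference ≈ 94.50 − 131.35 = -36.85 → -37 kt.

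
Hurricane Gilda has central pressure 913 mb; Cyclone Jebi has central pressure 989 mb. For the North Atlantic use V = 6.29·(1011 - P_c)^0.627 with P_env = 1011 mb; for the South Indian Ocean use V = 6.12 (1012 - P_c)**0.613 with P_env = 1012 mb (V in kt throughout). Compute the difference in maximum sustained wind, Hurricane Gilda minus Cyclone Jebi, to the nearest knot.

Hurricane Gilda: ΔP = 98; V ≈ 6.29 × 98^0.627 ≈ 111.47 kt.
Cyclone Jebi: ΔP = 23; V ≈ 6.12 × 23^0.613 ≈ 41.83 kt.
Difference ≈ 111.47 − 41.83 = 69.64 → 70 kt.

70 kt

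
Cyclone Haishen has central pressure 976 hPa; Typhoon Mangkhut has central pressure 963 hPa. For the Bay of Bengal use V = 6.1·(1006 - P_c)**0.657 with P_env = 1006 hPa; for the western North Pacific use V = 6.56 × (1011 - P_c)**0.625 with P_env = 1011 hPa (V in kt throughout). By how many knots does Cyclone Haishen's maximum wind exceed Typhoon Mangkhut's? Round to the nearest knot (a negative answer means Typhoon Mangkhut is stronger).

-17 kt

Cyclone Haishen: ΔP = 30; V ≈ 6.1 × 30^0.657 ≈ 56.99 kt.
Typhoon Mangkhut: ΔP = 48; V ≈ 6.56 × 48^0.625 ≈ 73.74 kt.
Difference ≈ 56.99 − 73.74 = -16.75 → -17 kt.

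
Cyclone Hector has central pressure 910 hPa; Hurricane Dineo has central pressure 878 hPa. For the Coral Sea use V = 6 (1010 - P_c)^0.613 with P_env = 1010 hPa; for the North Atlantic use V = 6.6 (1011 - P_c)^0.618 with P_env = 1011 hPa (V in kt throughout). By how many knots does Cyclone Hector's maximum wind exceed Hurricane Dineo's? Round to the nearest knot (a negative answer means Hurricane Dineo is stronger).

Cyclone Hector: ΔP = 100; V ≈ 6 × 100^0.613 ≈ 100.96 kt.
Hurricane Dineo: ΔP = 133; V ≈ 6.6 × 133^0.618 ≈ 135.55 kt.
Difference ≈ 100.96 − 135.55 = -34.59 → -35 kt.

-35 kt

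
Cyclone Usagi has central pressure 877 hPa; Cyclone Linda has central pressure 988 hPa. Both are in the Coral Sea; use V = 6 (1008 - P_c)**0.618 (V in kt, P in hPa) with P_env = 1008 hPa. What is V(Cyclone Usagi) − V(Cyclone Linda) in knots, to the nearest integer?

Cyclone Usagi: ΔP = 131; V ≈ 6 × 131^0.618 ≈ 122.07 kt.
Cyclone Linda: ΔP = 20; V ≈ 6 × 20^0.618 ≈ 38.21 kt.
Difference ≈ 122.07 − 38.21 = 83.86 → 84 kt.

84 kt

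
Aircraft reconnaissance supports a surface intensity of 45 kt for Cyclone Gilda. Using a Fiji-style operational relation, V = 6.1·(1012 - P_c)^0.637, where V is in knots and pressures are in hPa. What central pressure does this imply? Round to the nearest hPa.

ΔP = (V / 6.1)^(1/0.637) = (45/6.1)^1.570.
45/6.1 = 7.377; 7.377^1.570 ≈ 23.04 hPa.
P_c = 1012 − 23.04 = 988.96 ≈ 989 hPa.

989 hPa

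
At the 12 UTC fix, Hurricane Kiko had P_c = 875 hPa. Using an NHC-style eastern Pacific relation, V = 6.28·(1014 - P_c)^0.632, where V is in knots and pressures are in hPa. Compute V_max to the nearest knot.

ΔP = 1014 − 875 = 139 hPa.
139^0.632 ≈ 22.614.
V ≈ 6.28 × 22.614 ≈ 142.0 kt.

142 kt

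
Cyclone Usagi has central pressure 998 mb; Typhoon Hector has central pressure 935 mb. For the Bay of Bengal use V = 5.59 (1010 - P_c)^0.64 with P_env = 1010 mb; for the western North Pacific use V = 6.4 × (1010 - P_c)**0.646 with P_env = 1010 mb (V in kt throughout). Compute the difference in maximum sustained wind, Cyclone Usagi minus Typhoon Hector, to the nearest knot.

Cyclone Usagi: ΔP = 12; V ≈ 5.59 × 12^0.64 ≈ 27.42 kt.
Typhoon Hector: ΔP = 75; V ≈ 6.4 × 75^0.646 ≈ 104.10 kt.
Difference ≈ 27.42 − 104.10 = -76.68 → -77 kt.

-77 kt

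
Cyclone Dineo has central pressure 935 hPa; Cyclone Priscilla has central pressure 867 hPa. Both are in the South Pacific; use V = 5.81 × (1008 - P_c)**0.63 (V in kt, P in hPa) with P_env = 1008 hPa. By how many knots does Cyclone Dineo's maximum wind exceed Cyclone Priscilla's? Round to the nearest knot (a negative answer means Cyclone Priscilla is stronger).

Cyclone Dineo: ΔP = 73; V ≈ 5.81 × 73^0.63 ≈ 86.71 kt.
Cyclone Priscilla: ΔP = 141; V ≈ 5.81 × 141^0.63 ≈ 131.28 kt.
Difference ≈ 86.71 − 131.28 = -44.57 → -45 kt.

-45 kt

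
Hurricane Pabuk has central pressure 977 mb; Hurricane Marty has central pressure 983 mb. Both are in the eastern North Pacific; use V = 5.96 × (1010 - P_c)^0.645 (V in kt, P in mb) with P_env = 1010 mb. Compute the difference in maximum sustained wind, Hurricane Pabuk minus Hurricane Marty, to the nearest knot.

Hurricane Pabuk: ΔP = 33; V ≈ 5.96 × 33^0.645 ≈ 56.84 kt.
Hurricane Marty: ΔP = 27; V ≈ 5.96 × 27^0.645 ≈ 49.94 kt.
Difference ≈ 56.84 − 49.94 = 6.90 → 7 kt.

7 kt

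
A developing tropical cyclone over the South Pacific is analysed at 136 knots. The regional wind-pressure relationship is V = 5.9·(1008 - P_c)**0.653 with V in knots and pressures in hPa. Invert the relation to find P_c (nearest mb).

886 mb

ΔP = (V / 5.9)^(1/0.653) = (136/5.9)^1.531.
136/5.9 = 23.051; 23.051^1.531 ≈ 122.13 mb.
P_c = 1008 − 122.13 = 885.87 ≈ 886 mb.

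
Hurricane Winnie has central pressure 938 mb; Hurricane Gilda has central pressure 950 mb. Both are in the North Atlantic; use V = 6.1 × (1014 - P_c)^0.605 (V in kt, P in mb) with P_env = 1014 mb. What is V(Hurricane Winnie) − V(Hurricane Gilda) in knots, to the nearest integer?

8 kt

Hurricane Winnie: ΔP = 76; V ≈ 6.1 × 76^0.605 ≈ 83.80 kt.
Hurricane Gilda: ΔP = 64; V ≈ 6.1 × 64^0.605 ≈ 75.52 kt.
Difference ≈ 83.80 − 75.52 = 8.28 → 8 kt.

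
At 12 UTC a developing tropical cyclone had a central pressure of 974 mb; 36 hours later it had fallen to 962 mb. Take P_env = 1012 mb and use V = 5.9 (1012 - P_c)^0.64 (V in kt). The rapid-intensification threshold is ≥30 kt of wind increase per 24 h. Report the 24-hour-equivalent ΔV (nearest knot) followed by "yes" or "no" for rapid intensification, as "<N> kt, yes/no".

8 kt, no

V₁: ΔP = 38, V ≈ 5.9 × 38^0.64 ≈ 60.52 kt.
V₂: ΔP = 50, V ≈ 5.9 × 50^0.64 ≈ 72.14 kt.
ΔV over 36 h = 11.62 kt → 24 h equivalent = 11.62 × 24/36 ≈ 7.75 kt.
8 kt < 30 kt ⇒ not rapid intensification.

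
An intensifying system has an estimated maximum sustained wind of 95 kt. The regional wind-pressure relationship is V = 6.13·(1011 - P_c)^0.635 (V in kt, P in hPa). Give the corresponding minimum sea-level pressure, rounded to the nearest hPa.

936 hPa

ΔP = (V / 6.13)^(1/0.635) = (95/6.13)^1.575.
95/6.13 = 15.498; 15.498^1.575 ≈ 74.89 hPa.
P_c = 1011 − 74.89 = 936.11 ≈ 936 hPa.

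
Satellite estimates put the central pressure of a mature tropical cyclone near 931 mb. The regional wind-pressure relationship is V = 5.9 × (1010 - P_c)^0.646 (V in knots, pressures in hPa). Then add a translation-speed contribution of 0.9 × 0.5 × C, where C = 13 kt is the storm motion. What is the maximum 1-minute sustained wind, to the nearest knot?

105 kt

ΔP = 1010 − 931 = 79 mb.
79^0.646 ≈ 16.822.
V ≈ 5.9 × 16.822 ≈ 99.2 kt.
Translation term: 0.9 × 0.5 × 13 = 5.85 kt.
Corrected V ≈ 105.05 kt → 105 kt.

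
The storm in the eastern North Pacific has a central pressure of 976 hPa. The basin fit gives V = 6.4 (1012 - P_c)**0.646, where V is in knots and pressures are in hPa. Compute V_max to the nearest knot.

65 kt

ΔP = 1012 − 976 = 36 hPa.
36^0.646 ≈ 10.124.
V ≈ 6.4 × 10.124 ≈ 64.8 kt.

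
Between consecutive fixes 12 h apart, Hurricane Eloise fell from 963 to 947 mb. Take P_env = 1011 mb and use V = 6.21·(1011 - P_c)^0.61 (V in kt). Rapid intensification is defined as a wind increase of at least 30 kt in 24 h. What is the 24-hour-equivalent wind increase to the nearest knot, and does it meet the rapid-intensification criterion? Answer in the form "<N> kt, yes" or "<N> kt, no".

25 kt, no

V₁: ΔP = 48, V ≈ 6.21 × 48^0.61 ≈ 65.86 kt.
V₂: ΔP = 64, V ≈ 6.21 × 64^0.61 ≈ 78.50 kt.
ΔV over 12 h = 12.64 kt → 24 h equivalent = 12.64 × 24/12 ≈ 25.28 kt.
25 kt < 30 kt ⇒ not rapid intensification.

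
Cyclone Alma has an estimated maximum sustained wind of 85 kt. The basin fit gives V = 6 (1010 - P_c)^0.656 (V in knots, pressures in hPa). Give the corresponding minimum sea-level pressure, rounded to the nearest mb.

953 mb

ΔP = (V / 6)^(1/0.656) = (85/6)^1.524.
85/6 = 14.167; 14.167^1.524 ≈ 56.88 mb.
P_c = 1010 − 56.88 = 953.12 ≈ 953 mb.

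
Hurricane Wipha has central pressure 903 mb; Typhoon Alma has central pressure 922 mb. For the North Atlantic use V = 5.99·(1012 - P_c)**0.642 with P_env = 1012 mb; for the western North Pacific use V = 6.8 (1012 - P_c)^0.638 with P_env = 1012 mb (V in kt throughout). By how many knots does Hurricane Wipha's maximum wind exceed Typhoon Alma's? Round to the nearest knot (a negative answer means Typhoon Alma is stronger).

2 kt

Hurricane Wipha: ΔP = 109; V ≈ 5.99 × 109^0.642 ≈ 121.75 kt.
Typhoon Alma: ΔP = 90; V ≈ 6.8 × 90^0.638 ≈ 120.04 kt.
Difference ≈ 121.75 − 120.04 = 1.71 → 2 kt.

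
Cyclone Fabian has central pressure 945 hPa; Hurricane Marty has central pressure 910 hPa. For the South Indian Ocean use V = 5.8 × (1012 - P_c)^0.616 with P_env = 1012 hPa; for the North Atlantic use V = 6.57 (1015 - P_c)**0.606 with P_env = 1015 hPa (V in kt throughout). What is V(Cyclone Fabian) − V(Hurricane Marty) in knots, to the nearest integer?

-33 kt

Cyclone Fabian: ΔP = 67; V ≈ 5.8 × 67^0.616 ≈ 77.32 kt.
Hurricane Marty: ΔP = 105; V ≈ 6.57 × 105^0.606 ≈ 110.26 kt.
Difference ≈ 77.32 − 110.26 = -32.94 → -33 kt.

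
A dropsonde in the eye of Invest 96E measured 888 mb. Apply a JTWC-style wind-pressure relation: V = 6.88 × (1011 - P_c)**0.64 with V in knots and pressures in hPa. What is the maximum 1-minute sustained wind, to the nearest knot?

150 kt

ΔP = 1011 − 888 = 123 mb.
123^0.64 ≈ 21.754.
V ≈ 6.88 × 21.754 ≈ 149.7 kt.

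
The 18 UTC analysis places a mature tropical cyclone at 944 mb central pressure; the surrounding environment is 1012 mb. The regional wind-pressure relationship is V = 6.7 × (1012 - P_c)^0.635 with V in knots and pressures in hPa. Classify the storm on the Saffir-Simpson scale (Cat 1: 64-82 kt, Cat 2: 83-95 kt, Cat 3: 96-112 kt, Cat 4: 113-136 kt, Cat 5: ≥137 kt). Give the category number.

3

ΔP = 1012 − 944 = 68 mb.
V ≈ 6.7 × 68^0.635 = 6.7 × 14.58 ≈ 98 kt.
98 kt falls in the Category 3 band.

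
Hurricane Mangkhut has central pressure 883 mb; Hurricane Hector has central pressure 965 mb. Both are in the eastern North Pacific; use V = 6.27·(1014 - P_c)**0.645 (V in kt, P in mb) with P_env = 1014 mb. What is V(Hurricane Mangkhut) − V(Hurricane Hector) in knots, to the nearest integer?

68 kt

Hurricane Mangkhut: ΔP = 131; V ≈ 6.27 × 131^0.645 ≈ 145.51 kt.
Hurricane Hector: ΔP = 49; V ≈ 6.27 × 49^0.645 ≈ 77.17 kt.
Difference ≈ 145.51 − 77.17 = 68.34 → 68 kt.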